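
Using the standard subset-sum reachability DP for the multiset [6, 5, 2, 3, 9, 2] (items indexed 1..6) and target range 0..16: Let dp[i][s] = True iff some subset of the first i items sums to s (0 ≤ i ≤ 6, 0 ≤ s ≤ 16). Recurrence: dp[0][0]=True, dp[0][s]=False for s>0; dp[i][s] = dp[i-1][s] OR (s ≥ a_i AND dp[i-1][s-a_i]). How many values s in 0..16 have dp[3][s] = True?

i\s   0   1   2   3   4   5   6   7   8   9  10  11  12  13  14  15  16
  0   T   F   F   F   F   F   F   F   F   F   F   F   F   F   F   F   F
  1   T   F   F   F   F   F   T   F   F   F   F   F   F   F   F   F   F
  2   T   F   F   F   F   T   T   F   F   F   F   T   F   F   F   F   F
  3   T   F   T   F   F   T   T   T   T   F   F   T   F   T   F   F   F
  4   T   F   T   T   F   T   T   T   T   T   T   T   F   T   T   F   T
  5   T   F   T   T   F   T   T   T   T   T   T   T   T   T   T   T   T
  6   T   F   T   T   T   T   T   T   T   T   T   T   T   T   T   T   T

8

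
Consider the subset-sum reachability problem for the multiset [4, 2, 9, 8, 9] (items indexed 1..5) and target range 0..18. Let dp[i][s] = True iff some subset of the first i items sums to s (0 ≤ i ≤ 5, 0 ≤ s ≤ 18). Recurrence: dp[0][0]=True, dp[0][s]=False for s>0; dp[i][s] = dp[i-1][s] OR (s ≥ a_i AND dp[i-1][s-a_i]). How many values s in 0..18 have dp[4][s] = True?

i\s   0   1   2   3   4   5   6   7   8   9  10  11  12  13  14  15  16  17  18
  0   T   F   F   F   F   F   F   F   F   F   F   F   F   F   F   F   F   F   F
  1   T   F   F   F   T   F   F   F   F   F   F   F   F   F   F   F   F   F   F
  2   T   F   T   F   T   F   T   F   F   F   F   F   F   F   F   F   F   F   F
  3   T   F   T   F   T   F   T   F   F   T   F   T   F   T   F   T   F   F   F
  4   T   F   T   F   T   F   T   F   T   T   T   T   T   T   T   T   F   T   F
  5   T   F   T   F   T   F   T   F   T   T   T   T   T   T   T   T   F   T   T

13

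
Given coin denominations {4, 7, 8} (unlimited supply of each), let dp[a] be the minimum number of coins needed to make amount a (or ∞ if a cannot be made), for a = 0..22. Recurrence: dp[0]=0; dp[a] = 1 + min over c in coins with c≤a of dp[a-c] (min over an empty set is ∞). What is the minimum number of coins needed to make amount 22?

 a  0  1  2  3  4  5  6  7  8  9 10 11 12 13 14 15 16 17 18 19 20 21 22
dp  0  -  -  -  1  -  -  1  1  -  -  2  2  -  2  2  2  -  3  3  3  3  3
(- denotes ∞ / unreachable)

3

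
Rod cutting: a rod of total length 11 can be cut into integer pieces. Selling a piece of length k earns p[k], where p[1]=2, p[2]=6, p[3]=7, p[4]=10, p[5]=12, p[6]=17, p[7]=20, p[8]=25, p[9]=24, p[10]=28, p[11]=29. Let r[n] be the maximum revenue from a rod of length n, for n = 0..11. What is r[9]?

27

   n    0    1    2    3    4    5    6    7    8    9   10   11
r[n]    0    2    6    8   12   14   18   20   25   27   31   33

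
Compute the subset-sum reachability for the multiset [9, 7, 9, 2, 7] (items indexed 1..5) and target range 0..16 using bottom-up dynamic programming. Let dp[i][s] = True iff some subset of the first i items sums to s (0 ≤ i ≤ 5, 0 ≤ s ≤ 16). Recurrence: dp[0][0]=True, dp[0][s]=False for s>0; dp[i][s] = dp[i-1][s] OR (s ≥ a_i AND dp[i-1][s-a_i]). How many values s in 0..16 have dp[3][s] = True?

4

i\s   0   1   2   3   4   5   6   7   8   9  10  11  12  13  14  15  16
  0   T   F   F   F   F   F   F   F   F   F   F   F   F   F   F   F   F
  1   T   F   F   F   F   F   F   F   F   T   F   F   F   F   F   F   F
  2   T   F   F   F   F   F   F   T   F   T   F   F   F   F   F   F   T
  3   T   F   F   F   F   F   F   T   F   T   F   F   F   F   F   F   T
  4   T   F   T   F   F   F   F   T   F   T   F   T   F   F   F   F   T
  5   T   F   T   F   F   F   F   T   F   T   F   T   F   F   T   F   T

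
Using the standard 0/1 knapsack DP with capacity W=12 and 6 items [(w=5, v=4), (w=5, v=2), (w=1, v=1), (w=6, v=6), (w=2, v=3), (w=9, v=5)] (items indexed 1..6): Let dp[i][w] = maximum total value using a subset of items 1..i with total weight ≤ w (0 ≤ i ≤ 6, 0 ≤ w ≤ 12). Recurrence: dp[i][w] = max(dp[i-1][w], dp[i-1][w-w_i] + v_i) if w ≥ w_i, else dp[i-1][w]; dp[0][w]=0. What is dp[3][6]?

i\w   0   1   2   3   4   5   6   7   8   9  10  11  12
  0   0   0   0   0   0   0   0   0   0   0   0   0   0
  1   0   0   0   0   0   4   4   4   4   4   4   4   4
  2   0   0   0   0   0   4   4   4   4   4   6   6   6
  3   0   1   1   1   1   4   5   5   5   5   6   7   7
  4   0   1   1   1   1   4   6   7   7   7   7  10  11
  5   0   1   3   4   4   4   6   7   9  10  10  10  11
  6   0   1   3   4   4   4   6   7   9  10  10  10  11

5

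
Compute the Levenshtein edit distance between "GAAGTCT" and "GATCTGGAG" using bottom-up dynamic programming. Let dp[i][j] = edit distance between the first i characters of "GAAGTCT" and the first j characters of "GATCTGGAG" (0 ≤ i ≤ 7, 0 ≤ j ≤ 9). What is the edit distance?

   ''  G  A  T  C  T  G  G  A  G
''  0  1  2  3  4  5  6  7  8  9
 G  1  0  1  2  3  4  5  6  7  8
 A  2  1  0  1  2  3  4  5  6  7
 A  3  2  1  1  2  3  4  5  5  6
 G  4  3  2  2  2  3  3  4  5  5
 T  5  4  3  2  3  2  3  4  5  6
 C  6  5  4  3  2  3  3  4  5  6
 T  7  6  5  4  3  2  3  4  5  6

6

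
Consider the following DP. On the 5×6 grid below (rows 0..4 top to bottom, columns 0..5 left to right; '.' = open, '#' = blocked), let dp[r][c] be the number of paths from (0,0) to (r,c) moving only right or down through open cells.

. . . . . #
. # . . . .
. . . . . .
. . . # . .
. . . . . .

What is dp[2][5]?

r\c   0   1   2   3   4   5
  0   1   1   1   1   1   0
  1   1   0   1   2   3   3
  2   1   1   2   4   7  10
  3   1   2   4   0   7  17
  4   1   3   7   7  14  31

10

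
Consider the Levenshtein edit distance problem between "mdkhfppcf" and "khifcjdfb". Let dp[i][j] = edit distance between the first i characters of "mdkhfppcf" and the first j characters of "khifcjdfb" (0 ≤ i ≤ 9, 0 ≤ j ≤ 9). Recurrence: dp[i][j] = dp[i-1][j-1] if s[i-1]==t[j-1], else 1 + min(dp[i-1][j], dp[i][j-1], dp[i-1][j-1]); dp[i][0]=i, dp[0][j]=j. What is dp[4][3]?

   ''  k  h  i  f  c  j  d  f  b
''  0  1  2  3  4  5  6  7  8  9
 m  1  1  2  3  4  5  6  7  8  9
 d  2  2  2  3  4  5  6  6  7  8
 k  3  2  3  3  4  5  6  7  7  8
 h  4  3  2  3  4  5  6  7  8  8
 f  5  4  3  3  3  4  5  6  7  8
 p  6  5  4  4  4  4  5  6  7  8
 p  7  6  5  5  5  5  5  6  7  8
 c  8  7  6  6  6  5  6  6  7  8
 f  9  8  7  7  6  6  6  7  6  7

3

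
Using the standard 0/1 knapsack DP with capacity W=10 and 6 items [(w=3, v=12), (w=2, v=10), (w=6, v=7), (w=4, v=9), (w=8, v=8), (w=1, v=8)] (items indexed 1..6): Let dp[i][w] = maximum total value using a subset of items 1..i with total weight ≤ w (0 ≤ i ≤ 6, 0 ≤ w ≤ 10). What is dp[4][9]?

i\w   0   1   2   3   4   5   6   7   8   9  10
  0   0   0   0   0   0   0   0   0   0   0   0
  1   0   0   0  12  12  12  12  12  12  12  12
  2   0   0  10  12  12  22  22  22  22  22  22
  3   0   0  10  12  12  22  22  22  22  22  22
  4   0   0  10  12  12  22  22  22  22  31  31
  5   0   0  10  12  12  22  22  22  22  31  31
  6   0   8  10  18  20  22  30  30  30  31  39

31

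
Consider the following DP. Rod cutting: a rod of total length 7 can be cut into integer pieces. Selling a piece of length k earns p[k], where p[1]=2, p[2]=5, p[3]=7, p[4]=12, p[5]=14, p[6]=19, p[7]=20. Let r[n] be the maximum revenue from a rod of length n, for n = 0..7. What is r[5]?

14

   n    0    1    2    3    4    5    6    7
r[n]    0    2    5    7   12   14   19   21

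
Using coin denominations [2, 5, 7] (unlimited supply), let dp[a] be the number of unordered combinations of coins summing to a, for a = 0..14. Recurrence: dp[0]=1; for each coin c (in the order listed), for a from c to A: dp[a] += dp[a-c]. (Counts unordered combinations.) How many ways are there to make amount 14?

4

after  coin     0     1     2     3     4     5     6     7     8     9    10    11    12    13    14
          2     1     0     1     0     1     0     1     0     1     0     1     0     1     0     1
          5     1     0     1     0     1     1     1     1     1     1     2     1     2     1     2
          7     1     0     1     0     1     1     1     2     1     2     2     2     3     2     4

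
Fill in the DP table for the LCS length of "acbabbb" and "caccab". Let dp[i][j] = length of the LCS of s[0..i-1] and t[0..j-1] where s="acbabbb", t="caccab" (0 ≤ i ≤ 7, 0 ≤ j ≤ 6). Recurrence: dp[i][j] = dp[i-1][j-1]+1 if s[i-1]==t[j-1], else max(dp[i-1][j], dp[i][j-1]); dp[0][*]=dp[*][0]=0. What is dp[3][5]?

2

   ''  c  a  c  c  a  b
''  0  0  0  0  0  0  0
 a  0  0  1  1  1  1  1
 c  0  1  1  2  2  2  2
 b  0  1  1  2  2  2  3
 a  0  1  2  2  2  3  3
 b  0  1  2  2  2  3  4
 b  0  1  2  2  2  3  4
 b  0  1  2  2  2  3  4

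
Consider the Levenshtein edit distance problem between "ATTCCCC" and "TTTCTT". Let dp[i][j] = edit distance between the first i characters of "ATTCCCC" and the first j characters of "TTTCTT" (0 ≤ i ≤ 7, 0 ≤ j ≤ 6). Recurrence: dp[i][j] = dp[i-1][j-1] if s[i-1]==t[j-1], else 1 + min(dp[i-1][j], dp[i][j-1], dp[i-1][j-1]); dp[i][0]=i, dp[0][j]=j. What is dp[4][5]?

2

   ''  T  T  T  C  T  T
''  0  1  2  3  4  5  6
 A  1  1  2  3  4  5  6
 T  2  1  1  2  3  4  5
 T  3  2  1  1  2  3  4
 C  4  3  2  2  1  2  3
 C  5  4  3  3  2  2  3
 C  6  5  4  4  3  3  3
 C  7  6  5  5  4  4  4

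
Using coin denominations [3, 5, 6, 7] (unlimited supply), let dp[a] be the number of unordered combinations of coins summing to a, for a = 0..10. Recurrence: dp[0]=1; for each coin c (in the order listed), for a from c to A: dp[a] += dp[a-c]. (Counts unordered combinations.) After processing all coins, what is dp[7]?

after  coin     0     1     2     3     4     5     6     7     8     9    10
          3     1     0     0     1     0     0     1     0     0     1     0
          5     1     0     0     1     0     1     1     0     1     1     1
          6     1     0     0     1     0     1     2     0     1     2     1
          7     1     0     0     1     0     1     2     1     1     2     2

1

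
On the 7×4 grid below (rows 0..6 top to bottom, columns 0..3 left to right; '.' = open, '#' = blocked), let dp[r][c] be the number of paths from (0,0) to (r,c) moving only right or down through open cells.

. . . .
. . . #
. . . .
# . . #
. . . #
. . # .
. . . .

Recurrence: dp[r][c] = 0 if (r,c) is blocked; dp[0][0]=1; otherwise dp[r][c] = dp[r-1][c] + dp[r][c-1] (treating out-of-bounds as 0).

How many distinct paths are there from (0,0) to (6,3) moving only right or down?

3

r\c   0   1   2   3
  0   1   1   1   1
  1   1   2   3   0
  2   1   3   6   6
  3   0   3   9   0
  4   0   3  12   0
  5   0   3   0   0
  6   0   3   3   3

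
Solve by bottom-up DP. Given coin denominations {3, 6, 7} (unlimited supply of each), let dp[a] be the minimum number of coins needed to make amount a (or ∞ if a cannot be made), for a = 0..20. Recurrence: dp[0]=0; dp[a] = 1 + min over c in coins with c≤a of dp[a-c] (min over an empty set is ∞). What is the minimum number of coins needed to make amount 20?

 a  0  1  2  3  4  5  6  7  8  9 10 11 12 13 14 15 16 17 18 19 20
dp  0  -  -  1  -  -  1  1  -  2  2  -  2  2  2  3  3  3  3  3  3
(- denotes ∞ / unreachable)

3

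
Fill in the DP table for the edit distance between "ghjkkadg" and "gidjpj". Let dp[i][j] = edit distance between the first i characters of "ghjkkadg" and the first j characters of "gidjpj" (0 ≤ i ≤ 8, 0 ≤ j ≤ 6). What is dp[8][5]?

   ''  g  i  d  j  p  j
''  0  1  2  3  4  5  6
 g  1  0  1  2  3  4  5
 h  2  1  1  2  3  4  5
 j  3  2  2  2  2  3  4
 k  4  3  3  3  3  3  4
 k  5  4  4  4  4  4  4
 a  6  5  5  5  5  5  5
 d  7  6  6  5  6  6  6
 g  8  7  7  6  6  7  7

7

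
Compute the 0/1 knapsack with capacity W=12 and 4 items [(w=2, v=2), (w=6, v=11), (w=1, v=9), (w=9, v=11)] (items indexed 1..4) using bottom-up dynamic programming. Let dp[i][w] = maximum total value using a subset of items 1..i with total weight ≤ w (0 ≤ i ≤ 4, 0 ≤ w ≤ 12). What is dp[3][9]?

22

i\w   0   1   2   3   4   5   6   7   8   9  10  11  12
  0   0   0   0   0   0   0   0   0   0   0   0   0   0
  1   0   0   2   2   2   2   2   2   2   2   2   2   2
  2   0   0   2   2   2   2  11  11  13  13  13  13  13
  3   0   9   9  11  11  11  11  20  20  22  22  22  22
  4   0   9   9  11  11  11  11  20  20  22  22  22  22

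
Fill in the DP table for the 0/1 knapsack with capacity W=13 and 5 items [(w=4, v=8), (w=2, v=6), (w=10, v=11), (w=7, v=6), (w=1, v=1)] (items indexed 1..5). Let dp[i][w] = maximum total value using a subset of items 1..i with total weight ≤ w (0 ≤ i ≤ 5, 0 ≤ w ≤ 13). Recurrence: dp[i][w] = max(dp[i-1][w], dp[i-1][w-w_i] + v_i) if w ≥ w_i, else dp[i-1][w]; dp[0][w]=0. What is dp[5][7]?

i\w   0   1   2   3   4   5   6   7   8   9  10  11  12  13
  0   0   0   0   0   0   0   0   0   0   0   0   0   0   0
  1   0   0   0   0   8   8   8   8   8   8   8   8   8   8
  2   0   0   6   6   8   8  14  14  14  14  14  14  14  14
  3   0   0   6   6   8   8  14  14  14  14  14  14  17  17
  4   0   0   6   6   8   8  14  14  14  14  14  14  17  20
  5   0   1   6   7   8   9  14  15  15  15  15  15  17  20

15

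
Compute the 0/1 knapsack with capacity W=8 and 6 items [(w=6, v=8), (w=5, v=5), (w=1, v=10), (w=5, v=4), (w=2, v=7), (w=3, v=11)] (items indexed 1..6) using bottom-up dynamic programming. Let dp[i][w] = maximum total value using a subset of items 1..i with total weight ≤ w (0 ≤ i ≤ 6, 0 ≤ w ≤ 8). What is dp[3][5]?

10

i\w   0   1   2   3   4   5   6   7   8
  0   0   0   0   0   0   0   0   0   0
  1   0   0   0   0   0   0   8   8   8
  2   0   0   0   0   0   5   8   8   8
  3   0  10  10  10  10  10  15  18  18
  4   0  10  10  10  10  10  15  18  18
  5   0  10  10  17  17  17  17  18  22
  6   0  10  10  17  21  21  28  28  28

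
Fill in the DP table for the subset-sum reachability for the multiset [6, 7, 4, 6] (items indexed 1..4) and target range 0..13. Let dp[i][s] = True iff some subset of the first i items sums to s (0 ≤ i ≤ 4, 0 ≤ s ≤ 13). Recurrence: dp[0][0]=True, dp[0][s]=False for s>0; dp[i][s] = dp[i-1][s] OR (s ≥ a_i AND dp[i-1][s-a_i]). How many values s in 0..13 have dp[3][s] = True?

7

i\s   0   1   2   3   4   5   6   7   8   9  10  11  12  13
  0   T   F   F   F   F   F   F   F   F   F   F   F   F   F
  1   T   F   F   F   F   F   T   F   F   F   F   F   F   F
  2   T   F   F   F   F   F   T   T   F   F   F   F   F   T
  3   T   F   F   F   T   F   T   T   F   F   T   T   F   T
  4   T   F   F   F   T   F   T   T   F   F   T   T   T   T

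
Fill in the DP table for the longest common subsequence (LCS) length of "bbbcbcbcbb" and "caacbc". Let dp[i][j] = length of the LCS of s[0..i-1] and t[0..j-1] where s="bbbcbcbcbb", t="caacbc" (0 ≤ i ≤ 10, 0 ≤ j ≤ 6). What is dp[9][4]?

2

   ''  c  a  a  c  b  c
''  0  0  0  0  0  0  0
 b  0  0  0  0  0  1  1
 b  0  0  0  0  0  1  1
 b  0  0  0  0  0  1  1
 c  0  1  1  1  1  1  2
 b  0  1  1  1  1  2  2
 c  0  1  1  1  2  2  3
 b  0  1  1  1  2  3  3
 c  0  1  1  1  2  3  4
 b  0  1  1  1  2  3  4
 b  0  1  1  1  2  3  4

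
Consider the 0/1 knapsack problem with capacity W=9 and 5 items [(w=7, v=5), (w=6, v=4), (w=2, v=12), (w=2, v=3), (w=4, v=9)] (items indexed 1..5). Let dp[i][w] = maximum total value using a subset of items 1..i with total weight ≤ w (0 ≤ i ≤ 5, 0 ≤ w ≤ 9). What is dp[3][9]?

17

i\w   0   1   2   3   4   5   6   7   8   9
  0   0   0   0   0   0   0   0   0   0   0
  1   0   0   0   0   0   0   0   5   5   5
  2   0   0   0   0   0   0   4   5   5   5
  3   0   0  12  12  12  12  12  12  16  17
  4   0   0  12  12  15  15  15  15  16  17
  5   0   0  12  12  15  15  21  21  24  24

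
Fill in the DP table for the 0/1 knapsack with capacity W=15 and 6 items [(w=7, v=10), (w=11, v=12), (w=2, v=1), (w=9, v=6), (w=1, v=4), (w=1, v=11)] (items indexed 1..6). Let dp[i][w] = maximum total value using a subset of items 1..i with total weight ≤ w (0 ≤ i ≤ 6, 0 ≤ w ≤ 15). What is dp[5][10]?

15

i\w   0   1   2   3   4   5   6   7   8   9  10  11  12  13  14  15
  0   0   0   0   0   0   0   0   0   0   0   0   0   0   0   0   0
  1   0   0   0   0   0   0   0  10  10  10  10  10  10  10  10  10
  2   0   0   0   0   0   0   0  10  10  10  10  12  12  12  12  12
  3   0   0   1   1   1   1   1  10  10  11  11  12  12  13  13  13
  4   0   0   1   1   1   1   1  10  10  11  11  12  12  13  13  13
  5   0   4   4   5   5   5   5  10  14  14  15  15  16  16  17  17
  6   0  11  15  15  16  16  16  16  21  25  25  26  26  27  27  28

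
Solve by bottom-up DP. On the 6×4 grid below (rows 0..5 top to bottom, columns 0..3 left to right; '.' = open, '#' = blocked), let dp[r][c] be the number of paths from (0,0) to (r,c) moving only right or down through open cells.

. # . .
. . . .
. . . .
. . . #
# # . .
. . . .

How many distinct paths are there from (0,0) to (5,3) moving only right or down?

12

r\c   0   1   2   3
  0   1   0   0   0
  1   1   1   1   1
  2   1   2   3   4
  3   1   3   6   0
  4   0   0   6   6
  5   0   0   6  12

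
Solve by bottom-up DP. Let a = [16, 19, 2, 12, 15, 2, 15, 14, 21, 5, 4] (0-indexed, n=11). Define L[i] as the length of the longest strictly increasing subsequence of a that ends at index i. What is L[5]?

   i    0    1    2    3    4    5    6    7    8    9   10
a[i]   16   19    2   12   15    2   15   14   21    5    4
L[i]    1    2    1    2    3    1    3    3    4    2    2

1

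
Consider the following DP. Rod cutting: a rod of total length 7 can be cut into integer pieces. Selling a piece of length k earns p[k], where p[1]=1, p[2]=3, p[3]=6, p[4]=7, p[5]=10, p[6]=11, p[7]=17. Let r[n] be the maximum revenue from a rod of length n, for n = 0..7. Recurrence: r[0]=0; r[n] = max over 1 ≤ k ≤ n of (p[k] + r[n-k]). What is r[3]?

   n    0    1    2    3    4    5    6    7
r[n]    0    1    3    6    7   10   12   17

6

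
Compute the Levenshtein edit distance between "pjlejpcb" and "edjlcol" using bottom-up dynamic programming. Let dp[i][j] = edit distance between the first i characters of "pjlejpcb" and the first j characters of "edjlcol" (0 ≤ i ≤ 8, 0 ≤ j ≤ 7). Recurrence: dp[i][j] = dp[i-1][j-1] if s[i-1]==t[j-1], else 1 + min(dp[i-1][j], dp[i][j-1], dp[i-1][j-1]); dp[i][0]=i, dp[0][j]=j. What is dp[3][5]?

   ''  e  d  j  l  c  o  l
''  0  1  2  3  4  5  6  7
 p  1  1  2  3  4  5  6  7
 j  2  2  2  2  3  4  5  6
 l  3  3  3  3  2  3  4  5
 e  4  3  4  4  3  3  4  5
 j  5  4  4  4  4  4  4  5
 p  6  5  5  5  5  5  5  5
 c  7  6  6  6  6  5  6  6
 b  8  7  7  7  7  6  6  7

3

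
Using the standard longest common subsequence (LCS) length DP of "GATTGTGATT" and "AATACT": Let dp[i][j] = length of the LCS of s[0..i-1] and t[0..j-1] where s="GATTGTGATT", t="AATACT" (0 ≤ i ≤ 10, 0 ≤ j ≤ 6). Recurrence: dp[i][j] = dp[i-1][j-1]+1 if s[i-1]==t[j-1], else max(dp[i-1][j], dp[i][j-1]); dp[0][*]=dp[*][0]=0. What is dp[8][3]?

2

   ''  A  A  T  A  C  T
''  0  0  0  0  0  0  0
 G  0  0  0  0  0  0  0
 A  0  1  1  1  1  1  1
 T  0  1  1  2  2  2  2
 T  0  1  1  2  2  2  3
 G  0  1  1  2  2  2  3
 T  0  1  1  2  2  2  3
 G  0  1  1  2  2  2  3
 A  0  1  2  2  3  3  3
 T  0  1  2  3  3  3  4
 T  0  1  2  3  3  3  4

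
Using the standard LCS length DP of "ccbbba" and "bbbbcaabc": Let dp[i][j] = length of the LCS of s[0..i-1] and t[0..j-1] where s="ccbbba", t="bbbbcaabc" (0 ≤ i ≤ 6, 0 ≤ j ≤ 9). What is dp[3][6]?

   ''  b  b  b  b  c  a  a  b  c
''  0  0  0  0  0  0  0  0  0  0
 c  0  0  0  0  0  1  1  1  1  1
 c  0  0  0  0  0  1  1  1  1  2
 b  0  1  1  1  1  1  1  1  2  2
 b  0  1  2  2  2  2  2  2  2  2
 b  0  1  2  3  3  3  3  3  3  3
 a  0  1  2  3  3  3  4  4  4  4

1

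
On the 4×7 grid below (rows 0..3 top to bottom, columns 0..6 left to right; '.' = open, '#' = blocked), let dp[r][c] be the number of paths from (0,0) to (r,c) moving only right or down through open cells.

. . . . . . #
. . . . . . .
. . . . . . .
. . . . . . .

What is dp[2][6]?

r\c   0   1   2   3   4   5   6
  0   1   1   1   1   1   1   0
  1   1   2   3   4   5   6   6
  2   1   3   6  10  15  21  27
  3   1   4  10  20  35  56  83

27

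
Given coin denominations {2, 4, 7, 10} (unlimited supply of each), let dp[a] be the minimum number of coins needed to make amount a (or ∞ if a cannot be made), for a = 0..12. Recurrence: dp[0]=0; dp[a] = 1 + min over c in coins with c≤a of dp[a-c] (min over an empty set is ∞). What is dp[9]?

2

 a  0  1  2  3  4  5  6  7  8  9 10 11 12
dp  0  -  1  -  1  -  2  1  2  2  1  2  2
(- denotes ∞ / unreachable)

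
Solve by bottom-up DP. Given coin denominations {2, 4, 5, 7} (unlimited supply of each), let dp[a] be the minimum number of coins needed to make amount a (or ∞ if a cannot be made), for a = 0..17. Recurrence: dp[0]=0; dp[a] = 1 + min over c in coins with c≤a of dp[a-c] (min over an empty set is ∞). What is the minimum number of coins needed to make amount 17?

 a  0  1  2  3  4  5  6  7  8  9 10 11 12 13 14 15 16 17
dp  0  -  1  -  1  1  2  1  2  2  2  2  2  3  2  3  3  3
(- denotes ∞ / unreachable)

3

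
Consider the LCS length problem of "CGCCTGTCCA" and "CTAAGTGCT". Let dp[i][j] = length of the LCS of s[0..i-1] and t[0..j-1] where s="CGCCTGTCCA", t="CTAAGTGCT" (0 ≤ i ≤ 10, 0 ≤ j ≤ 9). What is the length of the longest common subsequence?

5

   ''  C  T  A  A  G  T  G  C  T
''  0  0  0  0  0  0  0  0  0  0
 C  0  1  1  1  1  1  1  1  1  1
 G  0  1  1  1  1  2  2  2  2  2
 C  0  1  1  1  1  2  2  2  3  3
 C  0  1  1  1  1  2  2  2  3  3
 T  0  1  2  2  2  2  3  3  3  4
 G  0  1  2  2  2  3  3  4  4  4
 T  0  1  2  2  2  3  4  4  4  5
 C  0  1  2  2  2  3  4  4  5  5
 C  0  1  2  2  2  3  4  4  5  5
 A  0  1  2  3  3  3  4  4  5  5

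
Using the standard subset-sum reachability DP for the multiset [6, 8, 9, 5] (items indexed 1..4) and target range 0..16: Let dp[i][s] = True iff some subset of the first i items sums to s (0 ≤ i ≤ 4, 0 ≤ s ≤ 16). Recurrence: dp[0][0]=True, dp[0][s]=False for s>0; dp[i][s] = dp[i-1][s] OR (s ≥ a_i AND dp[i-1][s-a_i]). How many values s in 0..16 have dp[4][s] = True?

i\s   0   1   2   3   4   5   6   7   8   9  10  11  12  13  14  15  16
  0   T   F   F   F   F   F   F   F   F   F   F   F   F   F   F   F   F
  1   T   F   F   F   F   F   T   F   F   F   F   F   F   F   F   F   F
  2   T   F   F   F   F   F   T   F   T   F   F   F   F   F   T   F   F
  3   T   F   F   F   F   F   T   F   T   T   F   F   F   F   T   T   F
  4   T   F   F   F   F   T   T   F   T   T   F   T   F   T   T   T   F

9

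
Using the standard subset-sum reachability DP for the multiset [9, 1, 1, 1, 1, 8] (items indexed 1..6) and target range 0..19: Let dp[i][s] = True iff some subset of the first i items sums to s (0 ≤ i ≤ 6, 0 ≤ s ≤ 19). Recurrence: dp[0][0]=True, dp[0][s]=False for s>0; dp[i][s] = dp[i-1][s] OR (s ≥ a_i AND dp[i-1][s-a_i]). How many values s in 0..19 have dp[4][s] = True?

i\s   0   1   2   3   4   5   6   7   8   9  10  11  12  13  14  15  16  17  18  19
  0   T   F   F   F   F   F   F   F   F   F   F   F   F   F   F   F   F   F   F   F
  1   T   F   F   F   F   F   F   F   F   T   F   F   F   F   F   F   F   F   F   F
  2   T   T   F   F   F   F   F   F   F   T   T   F   F   F   F   F   F   F   F   F
  3   T   T   T   F   F   F   F   F   F   T   T   T   F   F   F   F   F   F   F   F
  4   T   T   T   T   F   F   F   F   F   T   T   T   T   F   F   F   F   F   F   F
  5   T   T   T   T   T   F   F   F   F   T   T   T   T   T   F   F   F   F   F   F
  6   T   T   T   T   T   F   F   F   T   T   T   T   T   T   F   F   F   T   T   T

8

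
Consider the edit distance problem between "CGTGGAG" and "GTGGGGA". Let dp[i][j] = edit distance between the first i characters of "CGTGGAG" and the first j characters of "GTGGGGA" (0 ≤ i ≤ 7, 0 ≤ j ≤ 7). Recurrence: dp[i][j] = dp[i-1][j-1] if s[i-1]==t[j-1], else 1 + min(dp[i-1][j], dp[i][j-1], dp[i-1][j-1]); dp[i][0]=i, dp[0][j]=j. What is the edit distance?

3

   ''  G  T  G  G  G  G  A
''  0  1  2  3  4  5  6  7
 C  1  1  2  3  4  5  6  7
 G  2  1  2  2  3  4  5  6
 T  3  2  1  2  3  4  5  6
 G  4  3  2  1  2  3  4  5
 G  5  4  3  2  1  2  3  4
 A  6  5  4  3  2  2  3  3
 G  7  6  5  4  3  2  2  3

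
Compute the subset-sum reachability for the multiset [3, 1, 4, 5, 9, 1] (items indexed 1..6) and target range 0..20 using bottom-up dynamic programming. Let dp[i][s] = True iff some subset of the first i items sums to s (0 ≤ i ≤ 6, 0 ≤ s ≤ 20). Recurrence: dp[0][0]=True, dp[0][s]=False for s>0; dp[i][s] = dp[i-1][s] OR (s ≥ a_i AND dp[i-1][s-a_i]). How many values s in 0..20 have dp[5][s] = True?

i\s   0   1   2   3   4   5   6   7   8   9  10  11  12  13  14  15  16  17  18  19  20
  0   T   F   F   F   F   F   F   F   F   F   F   F   F   F   F   F   F   F   F   F   F
  1   T   F   F   T   F   F   F   F   F   F   F   F   F   F   F   F   F   F   F   F   F
  2   T   T   F   T   T   F   F   F   F   F   F   F   F   F   F   F   F   F   F   F   F
  3   T   T   F   T   T   T   F   T   T   F   F   F   F   F   F   F   F   F   F   F   F
  4   T   T   F   T   T   T   T   T   T   T   T   F   T   T   F   F   F   F   F   F   F
  5   T   T   F   T   T   T   T   T   T   T   T   F   T   T   T   T   T   T   T   T   F
  6   T   T   T   T   T   T   T   T   T   T   T   T   T   T   T   T   T   T   T   T   T

18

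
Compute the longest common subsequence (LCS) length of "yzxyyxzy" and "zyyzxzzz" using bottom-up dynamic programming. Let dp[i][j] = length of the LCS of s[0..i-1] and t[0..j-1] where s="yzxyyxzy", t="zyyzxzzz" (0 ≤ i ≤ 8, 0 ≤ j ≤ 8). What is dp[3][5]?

3

   ''  z  y  y  z  x  z  z  z
''  0  0  0  0  0  0  0  0  0
 y  0  0  1  1  1  1  1  1  1
 z  0  1  1  1  2  2  2  2  2
 x  0  1  1  1  2  3  3  3  3
 y  0  1  2  2  2  3  3  3  3
 y  0  1  2  3  3  3  3  3  3
 x  0  1  2  3  3  4  4  4  4
 z  0  1  2  3  4  4  5  5  5
 y  0  1  2  3  4  4  5  5  5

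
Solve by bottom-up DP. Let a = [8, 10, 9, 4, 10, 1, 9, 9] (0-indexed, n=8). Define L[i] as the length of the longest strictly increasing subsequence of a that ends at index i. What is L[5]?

   i    0    1    2    3    4    5    6    7
a[i]    8   10    9    4   10    1    9    9
L[i]    1    2    2    1    3    1    2    2

1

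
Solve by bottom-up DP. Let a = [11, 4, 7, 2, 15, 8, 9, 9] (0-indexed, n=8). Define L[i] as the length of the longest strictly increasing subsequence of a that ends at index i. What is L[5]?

   i    0    1    2    3    4    5    6    7
a[i]   11    4    7    2   15    8    9    9
L[i]    1    1    2    1    3    3    4    4

3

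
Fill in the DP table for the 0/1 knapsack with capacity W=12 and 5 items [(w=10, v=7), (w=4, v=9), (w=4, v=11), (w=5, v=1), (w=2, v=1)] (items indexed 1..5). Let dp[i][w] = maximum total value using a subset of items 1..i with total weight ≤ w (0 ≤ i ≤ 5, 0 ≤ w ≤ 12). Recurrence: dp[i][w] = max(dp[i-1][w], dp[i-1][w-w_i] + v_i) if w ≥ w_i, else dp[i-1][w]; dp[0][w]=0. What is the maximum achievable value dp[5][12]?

21

i\w   0   1   2   3   4   5   6   7   8   9  10  11  12
  0   0   0   0   0   0   0   0   0   0   0   0   0   0
  1   0   0   0   0   0   0   0   0   0   0   7   7   7
  2   0   0   0   0   9   9   9   9   9   9   9   9   9
  3   0   0   0   0  11  11  11  11  20  20  20  20  20
  4   0   0   0   0  11  11  11  11  20  20  20  20  20
  5   0   0   1   1  11  11  12  12  20  20  21  21  21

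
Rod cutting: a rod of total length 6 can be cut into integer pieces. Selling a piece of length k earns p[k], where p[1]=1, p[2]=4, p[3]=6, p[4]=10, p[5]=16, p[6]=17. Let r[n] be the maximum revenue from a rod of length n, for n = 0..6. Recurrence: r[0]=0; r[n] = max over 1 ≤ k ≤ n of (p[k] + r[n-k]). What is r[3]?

   n    0    1    2    3    4    5    6
r[n]    0    1    4    6   10   16   17

6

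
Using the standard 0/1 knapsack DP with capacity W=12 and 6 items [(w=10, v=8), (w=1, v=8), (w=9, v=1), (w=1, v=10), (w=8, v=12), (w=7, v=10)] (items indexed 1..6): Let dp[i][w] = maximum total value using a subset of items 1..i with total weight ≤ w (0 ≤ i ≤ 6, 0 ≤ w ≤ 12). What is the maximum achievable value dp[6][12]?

i\w   0   1   2   3   4   5   6   7   8   9  10  11  12
  0   0   0   0   0   0   0   0   0   0   0   0   0   0
  1   0   0   0   0   0   0   0   0   0   0   8   8   8
  2   0   8   8   8   8   8   8   8   8   8   8  16  16
  3   0   8   8   8   8   8   8   8   8   8   9  16  16
  4   0  10  18  18  18  18  18  18  18  18  18  19  26
  5   0  10  18  18  18  18  18  18  18  22  30  30  30
  6   0  10  18  18  18  18  18  18  20  28  30  30  30

30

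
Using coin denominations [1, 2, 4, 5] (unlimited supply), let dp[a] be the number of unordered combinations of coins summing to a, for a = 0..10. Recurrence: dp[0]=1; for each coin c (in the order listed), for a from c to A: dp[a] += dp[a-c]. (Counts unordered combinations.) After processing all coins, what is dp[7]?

8

after  coin     0     1     2     3     4     5     6     7     8     9    10
          1     1     1     1     1     1     1     1     1     1     1     1
          2     1     1     2     2     3     3     4     4     5     5     6
          4     1     1     2     2     4     4     6     6     9     9    12
          5     1     1     2     2     4     5     7     8    11    13    17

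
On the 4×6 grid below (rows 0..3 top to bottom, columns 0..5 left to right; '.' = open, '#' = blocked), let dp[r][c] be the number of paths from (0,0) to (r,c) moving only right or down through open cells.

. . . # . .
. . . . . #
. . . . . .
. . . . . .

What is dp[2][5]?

r\c   0   1   2   3   4   5
  0   1   1   1   0   0   0
  1   1   2   3   3   3   0
  2   1   3   6   9  12  12
  3   1   4  10  19  31  43

12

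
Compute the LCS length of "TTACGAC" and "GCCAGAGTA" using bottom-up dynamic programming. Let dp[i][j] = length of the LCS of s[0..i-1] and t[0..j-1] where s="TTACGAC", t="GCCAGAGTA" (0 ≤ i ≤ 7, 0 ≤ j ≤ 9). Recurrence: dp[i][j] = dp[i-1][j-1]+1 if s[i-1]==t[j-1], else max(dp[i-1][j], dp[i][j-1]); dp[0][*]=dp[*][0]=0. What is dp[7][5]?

   ''  G  C  C  A  G  A  G  T  A
''  0  0  0  0  0  0  0  0  0  0
 T  0  0  0  0  0  0  0  0  1  1
 T  0  0  0  0  0  0  0  0  1  1
 A  0  0  0  0  1  1  1  1  1  2
 C  0  0  1  1  1  1  1  1  1  2
 G  0  1  1  1  1  2  2  2  2  2
 A  0  1  1  1  2  2  3  3  3  3
 C  0  1  2  2  2  2  3  3  3  3

2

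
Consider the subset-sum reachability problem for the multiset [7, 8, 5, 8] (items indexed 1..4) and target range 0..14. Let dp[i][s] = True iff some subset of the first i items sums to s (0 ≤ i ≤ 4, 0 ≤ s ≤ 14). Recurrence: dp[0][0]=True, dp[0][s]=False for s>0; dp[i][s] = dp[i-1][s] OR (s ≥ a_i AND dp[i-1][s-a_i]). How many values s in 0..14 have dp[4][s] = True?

i\s   0   1   2   3   4   5   6   7   8   9  10  11  12  13  14
  0   T   F   F   F   F   F   F   F   F   F   F   F   F   F   F
  1   T   F   F   F   F   F   F   T   F   F   F   F   F   F   F
  2   T   F   F   F   F   F   F   T   T   F   F   F   F   F   F
  3   T   F   F   F   F   T   F   T   T   F   F   F   T   T   F
  4   T   F   F   F   F   T   F   T   T   F   F   F   T   T   F

6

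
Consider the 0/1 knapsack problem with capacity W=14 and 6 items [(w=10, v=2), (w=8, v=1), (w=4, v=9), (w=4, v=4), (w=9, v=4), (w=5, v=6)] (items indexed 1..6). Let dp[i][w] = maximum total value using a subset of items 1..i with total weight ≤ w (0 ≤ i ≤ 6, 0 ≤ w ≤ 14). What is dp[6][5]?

9

i\w   0   1   2   3   4   5   6   7   8   9  10  11  12  13  14
  0   0   0   0   0   0   0   0   0   0   0   0   0   0   0   0
  1   0   0   0   0   0   0   0   0   0   0   2   2   2   2   2
  2   0   0   0   0   0   0   0   0   1   1   2   2   2   2   2
  3   0   0   0   0   9   9   9   9   9   9   9   9  10  10  11
  4   0   0   0   0   9   9   9   9  13  13  13  13  13  13  13
  5   0   0   0   0   9   9   9   9  13  13  13  13  13  13  13
  6   0   0   0   0   9   9   9   9  13  15  15  15  15  19  19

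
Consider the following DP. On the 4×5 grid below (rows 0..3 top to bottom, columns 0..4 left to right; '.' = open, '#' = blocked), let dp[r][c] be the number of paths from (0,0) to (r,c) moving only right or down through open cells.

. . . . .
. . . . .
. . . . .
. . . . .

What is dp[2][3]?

r\c   0   1   2   3   4
  0   1   1   1   1   1
  1   1   2   3   4   5
  2   1   3   6  10  15
  3   1   4  10  20  35

10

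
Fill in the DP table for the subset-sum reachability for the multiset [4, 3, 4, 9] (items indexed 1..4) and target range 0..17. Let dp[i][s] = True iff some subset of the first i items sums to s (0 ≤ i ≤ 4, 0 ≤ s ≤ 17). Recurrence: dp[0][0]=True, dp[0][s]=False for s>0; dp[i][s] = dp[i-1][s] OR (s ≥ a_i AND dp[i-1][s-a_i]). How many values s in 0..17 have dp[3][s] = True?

6

i\s   0   1   2   3   4   5   6   7   8   9  10  11  12  13  14  15  16  17
  0   T   F   F   F   F   F   F   F   F   F   F   F   F   F   F   F   F   F
  1   T   F   F   F   T   F   F   F   F   F   F   F   F   F   F   F   F   F
  2   T   F   F   T   T   F   F   T   F   F   F   F   F   F   F   F   F   F
  3   T   F   F   T   T   F   F   T   T   F   F   T   F   F   F   F   F   F
  4   T   F   F   T   T   F   F   T   T   T   F   T   T   T   F   F   T   T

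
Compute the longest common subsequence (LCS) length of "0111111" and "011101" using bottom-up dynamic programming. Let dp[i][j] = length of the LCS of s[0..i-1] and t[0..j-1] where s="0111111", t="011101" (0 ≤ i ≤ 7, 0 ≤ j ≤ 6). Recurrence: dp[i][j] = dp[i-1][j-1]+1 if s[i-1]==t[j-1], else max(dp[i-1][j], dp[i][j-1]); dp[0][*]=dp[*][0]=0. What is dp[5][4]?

   ''  0  1  1  1  0  1
''  0  0  0  0  0  0  0
 0  0  1  1  1  1  1  1
 1  0  1  2  2  2  2  2
 1  0  1  2  3  3  3  3
 1  0  1  2  3  4  4  4
 1  0  1  2  3  4  4  5
 1  0  1  2  3  4  4  5
 1  0  1  2  3  4  4  5

4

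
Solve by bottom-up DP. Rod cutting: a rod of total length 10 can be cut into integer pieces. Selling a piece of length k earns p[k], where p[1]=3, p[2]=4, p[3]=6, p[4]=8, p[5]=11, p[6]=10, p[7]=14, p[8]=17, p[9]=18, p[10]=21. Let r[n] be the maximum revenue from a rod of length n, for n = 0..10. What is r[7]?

21

   n    0    1    2    3    4    5    6    7    8    9   10
r[n]    0    3    6    9   12   15   18   21   24   27   30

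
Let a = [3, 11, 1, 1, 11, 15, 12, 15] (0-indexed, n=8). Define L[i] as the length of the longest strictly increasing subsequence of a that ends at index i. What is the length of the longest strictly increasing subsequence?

   i    0    1    2    3    4    5    6    7
a[i]    3   11    1    1   11   15   12   15
L[i]    1    2    1    1    2    3    3    4

4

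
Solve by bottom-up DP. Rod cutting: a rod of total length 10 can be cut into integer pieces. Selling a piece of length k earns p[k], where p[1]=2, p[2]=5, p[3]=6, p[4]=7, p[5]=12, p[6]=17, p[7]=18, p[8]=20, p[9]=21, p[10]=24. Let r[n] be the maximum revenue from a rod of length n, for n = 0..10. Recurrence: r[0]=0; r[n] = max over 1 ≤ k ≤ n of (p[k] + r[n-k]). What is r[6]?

17

   n    0    1    2    3    4    5    6    7    8    9   10
r[n]    0    2    5    7   10   12   17   19   22   24   27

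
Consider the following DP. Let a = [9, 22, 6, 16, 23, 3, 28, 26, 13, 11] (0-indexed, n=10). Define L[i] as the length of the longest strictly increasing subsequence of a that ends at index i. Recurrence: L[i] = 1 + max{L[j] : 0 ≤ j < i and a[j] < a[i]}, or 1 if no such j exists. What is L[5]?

   i    0    1    2    3    4    5    6    7    8    9
a[i]    9   22    6   16   23    3   28   26   13   11
L[i]    1    2    1    2    3    1    4    4    2    2

1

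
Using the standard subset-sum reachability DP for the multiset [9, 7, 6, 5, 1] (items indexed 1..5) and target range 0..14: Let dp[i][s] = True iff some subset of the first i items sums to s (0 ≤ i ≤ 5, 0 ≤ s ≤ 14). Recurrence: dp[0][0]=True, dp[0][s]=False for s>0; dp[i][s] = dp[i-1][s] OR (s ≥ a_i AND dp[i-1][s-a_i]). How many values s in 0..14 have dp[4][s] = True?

i\s   0   1   2   3   4   5   6   7   8   9  10  11  12  13  14
  0   T   F   F   F   F   F   F   F   F   F   F   F   F   F   F
  1   T   F   F   F   F   F   F   F   F   T   F   F   F   F   F
  2   T   F   F   F   F   F   F   T   F   T   F   F   F   F   F
  3   T   F   F   F   F   F   T   T   F   T   F   F   F   T   F
  4   T   F   F   F   F   T   T   T   F   T   F   T   T   T   T
  5   T   T   F   F   F   T   T   T   T   T   T   T   T   T   T

9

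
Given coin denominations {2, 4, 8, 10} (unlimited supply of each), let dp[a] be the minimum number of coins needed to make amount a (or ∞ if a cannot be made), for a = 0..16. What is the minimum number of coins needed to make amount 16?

2

 a  0  1  2  3  4  5  6  7  8  9 10 11 12 13 14 15 16
dp  0  -  1  -  1  -  2  -  1  -  1  -  2  -  2  -  2
(- denotes ∞ / unreachable)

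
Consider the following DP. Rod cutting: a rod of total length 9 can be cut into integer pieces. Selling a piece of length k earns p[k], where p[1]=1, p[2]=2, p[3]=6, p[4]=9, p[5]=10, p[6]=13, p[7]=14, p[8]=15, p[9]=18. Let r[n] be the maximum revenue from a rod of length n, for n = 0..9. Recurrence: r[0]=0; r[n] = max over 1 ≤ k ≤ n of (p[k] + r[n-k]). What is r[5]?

   n    0    1    2    3    4    5    6    7    8    9
r[n]    0    1    2    6    9   10   13   15   18   19

10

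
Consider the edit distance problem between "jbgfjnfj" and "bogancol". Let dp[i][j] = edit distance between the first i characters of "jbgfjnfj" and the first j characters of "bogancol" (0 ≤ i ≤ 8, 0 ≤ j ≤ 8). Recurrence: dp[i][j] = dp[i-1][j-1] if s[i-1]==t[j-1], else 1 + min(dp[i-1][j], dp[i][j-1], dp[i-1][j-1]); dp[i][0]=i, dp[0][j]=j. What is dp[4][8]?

   ''  b  o  g  a  n  c  o  l
''  0  1  2  3  4  5  6  7  8
 j  1  1  2  3  4  5  6  7  8
 b  2  1  2  3  4  5  6  7  8
 g  3  2  2  2  3  4  5  6  7
 f  4  3  3  3  3  4  5  6  7
 j  5  4  4  4  4  4  5  6  7
 n  6  5  5  5  5  4  5  6  7
 f  7  6  6  6  6  5  5  6  7
 j  8  7  7  7  7  6  6  6  7

7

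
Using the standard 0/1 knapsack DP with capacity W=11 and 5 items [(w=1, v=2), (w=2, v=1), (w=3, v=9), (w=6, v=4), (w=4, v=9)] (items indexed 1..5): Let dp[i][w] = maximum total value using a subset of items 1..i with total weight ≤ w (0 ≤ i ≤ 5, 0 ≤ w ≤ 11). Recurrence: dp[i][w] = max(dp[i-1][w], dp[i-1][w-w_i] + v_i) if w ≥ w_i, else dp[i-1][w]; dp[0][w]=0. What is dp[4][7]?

i\w   0   1   2   3   4   5   6   7   8   9  10  11
  0   0   0   0   0   0   0   0   0   0   0   0   0
  1   0   2   2   2   2   2   2   2   2   2   2   2
  2   0   2   2   3   3   3   3   3   3   3   3   3
  3   0   2   2   9  11  11  12  12  12  12  12  12
  4   0   2   2   9  11  11  12  12  12  13  15  15
  5   0   2   2   9  11  11  12  18  20  20  21  21

12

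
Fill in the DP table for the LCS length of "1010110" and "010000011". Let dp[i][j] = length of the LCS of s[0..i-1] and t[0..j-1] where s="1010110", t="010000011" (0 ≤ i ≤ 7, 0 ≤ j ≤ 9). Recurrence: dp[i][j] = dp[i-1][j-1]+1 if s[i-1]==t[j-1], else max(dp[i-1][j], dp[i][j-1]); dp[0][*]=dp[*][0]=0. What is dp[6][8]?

   ''  0  1  0  0  0  0  0  1  1
''  0  0  0  0  0  0  0  0  0  0
 1  0  0  1  1  1  1  1  1  1  1
 0  0  1  1  2  2  2  2  2  2  2
 1  0  1  2  2  2  2  2  2  3  3
 0  0  1  2  3  3  3  3  3  3  3
 1  0  1  2  3  3  3  3  3  4  4
 1  0  1  2  3  3  3  3  3  4  5
 0  0  1  2  3  4  4  4  4  4  5

4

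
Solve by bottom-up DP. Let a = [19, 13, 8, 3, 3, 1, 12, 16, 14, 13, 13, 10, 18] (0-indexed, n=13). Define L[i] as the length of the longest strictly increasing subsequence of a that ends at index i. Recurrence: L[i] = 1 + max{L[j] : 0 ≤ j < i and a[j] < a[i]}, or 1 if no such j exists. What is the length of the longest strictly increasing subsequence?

4

   i    0    1    2    3    4    5    6    7    8    9   10   11   12
a[i]   19   13    8    3    3    1   12   16   14   13   13   10   18
L[i]    1    1    1    1    1    1    2    3    3    3    3    2    4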